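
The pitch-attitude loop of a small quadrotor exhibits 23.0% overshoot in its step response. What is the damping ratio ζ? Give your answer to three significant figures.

Inverting the overshoot relation: ζ = |ln 0.230|/√(π² + ln²0.230) = 0.424.

ζ ≈ 0.424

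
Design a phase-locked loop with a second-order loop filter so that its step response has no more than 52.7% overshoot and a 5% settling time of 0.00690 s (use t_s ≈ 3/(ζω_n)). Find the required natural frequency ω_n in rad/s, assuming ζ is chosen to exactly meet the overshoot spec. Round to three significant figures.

From %OS = 100·exp(−πζ/√(1−ζ²)), invert to get ζ = −ln(OS)/√(π² + ln²(OS)) with OS = 0.527.
−ln 0.527 = 0.6406, so ζ = 0.6406/√(π² + 0.4103) = 0.200.
From t_s ≈ 3/(ζω_n): ω_n = 3/(ζ·t_s) = 3/(0.200·0.00690) = 2180 rad/s.

ω_n ≈ 2180 rad/s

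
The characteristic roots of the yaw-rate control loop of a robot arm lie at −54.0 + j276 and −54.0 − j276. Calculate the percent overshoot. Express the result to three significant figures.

The poles are at −σ ± jω_d with σ = 54.0 and ω_d = 276, so ω_n = √(σ²+ω_d²) = 281 rad/s and ζ = σ/ω_n = 0.192.
Overshoot: exp(−π·0.192/√(1−0.192²)) = 0.541, i.e. 54.1%.

%OS ≈ 54.1%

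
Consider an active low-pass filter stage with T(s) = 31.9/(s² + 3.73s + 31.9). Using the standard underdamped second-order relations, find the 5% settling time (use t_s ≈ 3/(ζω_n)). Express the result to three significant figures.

t_s ≈ 1.61 s

Comparing the denominator to s² + 2ζω_n s + ω_n²: ω_n = √31.9 = 5.65 rad/s, and 2ζω_n = 3.73 so ζ = 3.73/(2·5.65) = 0.330.
t_s ≈ 3/(ζω_n) = 3/(0.330·5.65) = 1.61 s.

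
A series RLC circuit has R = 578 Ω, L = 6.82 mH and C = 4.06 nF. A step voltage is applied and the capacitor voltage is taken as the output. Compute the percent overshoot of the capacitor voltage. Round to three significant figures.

For a series RLC circuit (capacitor voltage as output), ω_n = 1/√(LC) = 1/√(6.82 mH · 4.06 nF) = 190000 rad/s.
ζ = (R/2)·√(C/L) = (578/2)·√(4.06 nF/6.82 mH) = 0.223.
%OS = 100 e^{−πζ/√(1−ζ²)} with ζ = 0.223 gives 48.7%.

%OS ≈ 48.7%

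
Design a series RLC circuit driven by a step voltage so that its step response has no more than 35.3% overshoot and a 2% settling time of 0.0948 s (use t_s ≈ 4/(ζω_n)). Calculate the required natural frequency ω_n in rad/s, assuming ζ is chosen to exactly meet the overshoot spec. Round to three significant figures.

Inverting the overshoot relation: ζ = |ln 0.353|/√(π² + ln²0.353) = 0.315.
Then ω_n = 4/(ζ t_s) = 4/(0.315 × 0.0948) = 134 rad/s.

ω_n ≈ 134 rad/s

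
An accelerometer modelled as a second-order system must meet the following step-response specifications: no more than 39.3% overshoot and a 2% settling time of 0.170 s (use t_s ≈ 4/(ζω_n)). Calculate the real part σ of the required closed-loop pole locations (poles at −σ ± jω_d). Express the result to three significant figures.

The settling-time spec alone fixes σ = ζω_n = 4/t_s = 4/0.170 = 23.5.
(Overshoot then fixes ζ = 0.285 and hence ω_d = σ·√(1−ζ²)/ζ = 79.1 rad/s.)

σ ≈ 23.5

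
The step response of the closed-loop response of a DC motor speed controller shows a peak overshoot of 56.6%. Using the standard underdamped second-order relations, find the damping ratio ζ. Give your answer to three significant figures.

From %OS = 100·exp(−πζ/√(1−ζ²)), invert to get ζ = −ln(OS)/√(π² + ln²(OS)) with OS = 0.566.
−ln 0.566 = 0.5692, so ζ = 0.5692/√(π² + 0.3239) = 0.178.

ζ ≈ 0.178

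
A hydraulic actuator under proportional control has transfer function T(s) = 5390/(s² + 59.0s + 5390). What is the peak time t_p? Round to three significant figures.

t_p ≈ 0.0467 s

ω_n = √5390 = 73.4 rad/s; ζ = 59.0/(2·73.4) = 0.402.
ω_d = ω_n√(1−ζ²) = 67.2 rad/s. Then t_p = π/ω_d = 0.0467 s.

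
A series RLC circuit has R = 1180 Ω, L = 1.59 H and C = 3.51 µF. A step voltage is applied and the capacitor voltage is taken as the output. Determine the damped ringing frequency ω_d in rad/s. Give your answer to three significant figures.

ω_d ≈ 204 rad/s

For a series RLC circuit (capacitor voltage as output), ω_n = 1/√(LC) = 1/√(1.59 H · 3.51 µF) = 423 rad/s.
ζ = (R/2)·√(C/L) = (1180/2)·√(3.51 µF/1.59 H) = 0.877.
ω_d = 423·√(1 − 0.877²) = 204 rad/s.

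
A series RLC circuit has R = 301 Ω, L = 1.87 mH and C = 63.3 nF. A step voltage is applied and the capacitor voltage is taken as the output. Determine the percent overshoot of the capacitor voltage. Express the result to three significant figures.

%OS ≈ 0.336%

For a series RLC circuit (capacitor voltage as output), ω_n = 1/√(LC) = 1/√(1.87 mH · 63.3 nF) = 91900 rad/s.
ζ = (R/2)·√(C/L) = (301/2)·√(63.3 nF/1.87 mH) = 0.876.
%OS = 100·exp(−πζ/√(1−ζ²)) = 0.336%.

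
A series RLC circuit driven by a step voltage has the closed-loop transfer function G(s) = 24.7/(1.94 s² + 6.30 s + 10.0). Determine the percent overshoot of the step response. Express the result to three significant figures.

Dividing through by 1.94: denominator becomes s² + 3.247 s + 5.155.
So ω_n = √5.155 = 2.27 rad/s and ζ = 3.247/(2·2.27) = 0.715.
%OS = 100 e^{−πζ/√(1−ζ²)} with ζ = 0.715 gives 4.02%.

%OS ≈ 4.02%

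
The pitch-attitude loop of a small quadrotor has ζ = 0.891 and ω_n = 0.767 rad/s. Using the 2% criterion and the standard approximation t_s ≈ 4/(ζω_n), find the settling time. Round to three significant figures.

t_s ≈ 4/(ζω_n) = 4/(0.891 × 0.767) = 5.85 s.

t_s ≈ 5.85 s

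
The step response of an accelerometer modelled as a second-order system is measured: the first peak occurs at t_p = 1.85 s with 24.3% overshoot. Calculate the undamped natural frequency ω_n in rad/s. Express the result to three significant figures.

ω_n ≈ 1.86 rad/s

From the overshoot, ζ = −ln(OS)/√(π²+ln²(OS)) = 0.411.
From t_p = π/ω_d, ω_d = π/1.85 = 1.70 rad/s, so ω_n = ω_d/√(1−ζ²) = 1.86 rad/s.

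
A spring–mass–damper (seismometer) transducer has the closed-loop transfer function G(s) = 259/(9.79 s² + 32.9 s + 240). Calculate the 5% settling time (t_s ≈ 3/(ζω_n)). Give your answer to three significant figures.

t_s ≈ 1.79 s

Dividing through by 9.79: denominator becomes s² + 3.361 s + 24.51.
So ω_n = √24.51 = 4.95 rad/s and ζ = 3.361/(2·4.95) = 0.339.
t_s ≈ 3/(ζω_n) = 1.79 s.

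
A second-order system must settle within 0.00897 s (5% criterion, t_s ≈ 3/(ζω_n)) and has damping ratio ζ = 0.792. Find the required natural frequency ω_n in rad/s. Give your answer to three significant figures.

Rearranging t_s ≈ 3/(ζω_n) gives ω_n = 3/(ζ·t_s) = 3/(0.792 × 0.00897) = 422 rad/s.

ω_n ≈ 422 rad/s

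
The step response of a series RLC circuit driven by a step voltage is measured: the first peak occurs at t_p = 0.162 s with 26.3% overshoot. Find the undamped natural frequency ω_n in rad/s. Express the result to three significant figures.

ζ from %OS: ζ = |ln 0.263|/√(π²+ln²0.263) = 0.391.
From t_p = π/ω_d, ω_d = π/0.162 = 19.4 rad/s, so ω_n = ω_d/√(1−ζ²) = 21.1 rad/s.

ω_n ≈ 21.1 rad/s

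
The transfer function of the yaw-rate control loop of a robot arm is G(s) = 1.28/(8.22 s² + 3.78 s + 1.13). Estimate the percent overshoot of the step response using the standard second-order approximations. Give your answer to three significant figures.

Dividing through by 8.22: denominator becomes s² + 0.4599 s + 0.1375.
So ω_n = √0.1375 = 0.371 rad/s and ζ = 0.4599/(2·0.371) = 0.620.
%OS = 100 e^{−πζ/√(1−ζ²)} with ζ = 0.620 gives 8.35%.

%OS ≈ 8.35%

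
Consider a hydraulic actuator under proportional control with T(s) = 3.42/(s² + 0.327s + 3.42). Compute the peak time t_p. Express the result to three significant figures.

t_p ≈ 1.71 s

Comparing the denominator to s² + 2ζω_n s + ω_n²: ω_n = √3.42 = 1.85 rad/s, and 2ζω_n = 0.327 so ζ = 0.327/(2·1.85) = 0.0884.
ω_d = 1.85·√(1 − 0.0884²) = 1.84 rad/s. Then t_p = π/ω_d = 1.71 s.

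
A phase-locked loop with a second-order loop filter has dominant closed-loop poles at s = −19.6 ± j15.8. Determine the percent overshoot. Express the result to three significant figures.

%OS ≈ 2.03%

With σ = 19.6, ω_d = 15.8: ω_n = √(σ²+ω_d²) = 25.2 rad/s, ζ = σ/ω_n = 0.779.
%OS = 100·exp(−πζ/√(1−ζ²)) = 2.03%.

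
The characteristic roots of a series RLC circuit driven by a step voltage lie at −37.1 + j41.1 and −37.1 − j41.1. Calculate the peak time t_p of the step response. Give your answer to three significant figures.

t_p ≈ 0.0764 s

t_p = π/ω_d with ω_d = 41.1 (the imaginary part), so t_p = 0.0764 s.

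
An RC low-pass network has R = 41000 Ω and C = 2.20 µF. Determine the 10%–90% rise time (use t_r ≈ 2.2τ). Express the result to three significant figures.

t_r ≈ 0.198 s

τ = RC = 41000 × 2.20 µF = 0.0902 s.
t_r ≈ 2.2τ = 0.198 s.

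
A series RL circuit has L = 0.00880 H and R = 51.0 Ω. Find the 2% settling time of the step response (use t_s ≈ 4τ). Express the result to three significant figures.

t_s ≈ 0.000690 s

τ = L/R = 0.00880/51.0 = 0.000173 s.
t_s ≈ 4τ = 0.000690 s.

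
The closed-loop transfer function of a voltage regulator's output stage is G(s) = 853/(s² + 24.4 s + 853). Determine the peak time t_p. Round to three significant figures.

t_p ≈ 0.118 s

Comparing the denominator to s² + 2ζω_n s + ω_n²: ω_n = √853 = 29.2 rad/s, and 2ζω_n = 24.4 so ζ = 24.4/(2·29.2) = 0.418.
ω_d = 29.2·√(1 − 0.418²) = 26.5 rad/s. Then t_p = π/ω_d = 0.118 s.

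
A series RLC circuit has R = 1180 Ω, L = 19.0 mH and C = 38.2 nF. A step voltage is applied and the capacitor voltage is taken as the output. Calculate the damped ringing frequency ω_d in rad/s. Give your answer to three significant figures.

For a series RLC circuit (capacitor voltage as output), ω_n = 1/√(LC) = 1/√(19.0 mH · 38.2 nF) = 37100 rad/s.
ζ = (R/2)·√(C/L) = (1180/2)·√(38.2 nF/19.0 mH) = 0.837.
ω_d = ω_n√(1−ζ²) = 20300 rad/s.

ω_d ≈ 20300 rad/s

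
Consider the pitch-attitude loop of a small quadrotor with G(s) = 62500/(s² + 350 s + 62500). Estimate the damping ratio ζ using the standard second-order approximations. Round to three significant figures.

ζ ≈ 0.700

ω_n = √62500 = 250 rad/s; ζ = 350/(2·250) = 0.700.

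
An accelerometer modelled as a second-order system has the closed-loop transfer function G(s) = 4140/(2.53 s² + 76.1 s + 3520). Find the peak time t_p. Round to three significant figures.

Dividing through by 2.53: denominator becomes s² + 30.08 s + 1391.
So ω_n = √1391 = 37.3 rad/s and ζ = 30.08/(2·37.3) = 0.403.
ω_d = 37.3·√(1 − 0.403²) = 34.1 rad/s. t_p = π/ω_d = 0.0920 s.

t_p ≈ 0.0920 s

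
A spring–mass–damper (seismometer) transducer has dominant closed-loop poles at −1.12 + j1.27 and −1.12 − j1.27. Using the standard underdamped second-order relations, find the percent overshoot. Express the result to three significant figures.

With σ = 1.12, ω_d = 1.27: ω_n = √(σ²+ω_d²) = 1.69 rad/s, ζ = σ/ω_n = 0.661.
Overshoot: exp(−π·0.661/√(1−0.661²)) = 0.0626, i.e. 6.26%.

%OS ≈ 6.26%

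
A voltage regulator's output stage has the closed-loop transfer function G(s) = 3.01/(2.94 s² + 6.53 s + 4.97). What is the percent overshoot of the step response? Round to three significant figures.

%OS ≈ 0.574%

Dividing through by 2.94: denominator becomes s² + 2.221 s + 1.690.
So ω_n = √1.690 = 1.30 rad/s and ζ = 2.221/(2·1.30) = 0.854.
%OS = 100 e^{−πζ/√(1−ζ²)} with ζ = 0.854 gives 0.574%.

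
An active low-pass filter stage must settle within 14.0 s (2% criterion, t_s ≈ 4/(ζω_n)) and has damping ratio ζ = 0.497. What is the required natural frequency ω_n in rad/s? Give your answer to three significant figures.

Rearranging t_s ≈ 4/(ζω_n) gives ω_n = 4/(ζ·t_s) = 4/(0.497 × 14.0) = 0.575 rad/s.

ω_n ≈ 0.575 rad/s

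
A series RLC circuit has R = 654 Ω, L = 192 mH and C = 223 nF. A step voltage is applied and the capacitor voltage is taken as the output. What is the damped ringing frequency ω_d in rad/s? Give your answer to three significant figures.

ω_d ≈ 4520 rad/s

For a series RLC circuit (capacitor voltage as output), ω_n = 1/√(LC) = 1/√(192 mH · 223 nF) = 4830 rad/s.
ζ = (R/2)·√(C/L) = (654/2)·√(223 nF/192 mH) = 0.352.
ω_d = 4830·√(1 − 0.352²) = 4520 rad/s.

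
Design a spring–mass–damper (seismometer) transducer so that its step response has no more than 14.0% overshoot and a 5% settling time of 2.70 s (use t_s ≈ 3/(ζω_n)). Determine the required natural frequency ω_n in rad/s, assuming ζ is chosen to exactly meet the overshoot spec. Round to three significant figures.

From %OS = 100·exp(−πζ/√(1−ζ²)), invert to get ζ = −ln(OS)/√(π² + ln²(OS)) with OS = 0.140.
−ln 0.140 = 1.966, so ζ = 1.966/√(π² + 3.866) = 0.531.
From t_s ≈ 3/(ζω_n): ω_n = 3/(ζ·t_s) = 3/(0.531·2.70) = 2.09 rad/s.

ω_n ≈ 2.09 rad/s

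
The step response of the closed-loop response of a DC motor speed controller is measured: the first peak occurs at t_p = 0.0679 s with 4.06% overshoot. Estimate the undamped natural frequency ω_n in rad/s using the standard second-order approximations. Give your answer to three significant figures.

ω_n ≈ 66.1 rad/s

The overshoot fixes ζ = −ln(OS)/√(π²+ln²(OS)) = 0.714.
From t_p = π/ω_d, ω_d = π/0.0679 = 46.3 rad/s, so ω_n = ω_d/√(1−ζ²) = 66.1 rad/s.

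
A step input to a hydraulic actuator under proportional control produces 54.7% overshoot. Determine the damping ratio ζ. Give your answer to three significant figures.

ζ ≈ 0.189

From %OS = 100·exp(−πζ/√(1−ζ²)), invert to get ζ = −ln(OS)/√(π² + ln²(OS)) with OS = 0.547.
−ln 0.547 = 0.6033, so ζ = 0.6033/√(π² + 0.3640) = 0.189.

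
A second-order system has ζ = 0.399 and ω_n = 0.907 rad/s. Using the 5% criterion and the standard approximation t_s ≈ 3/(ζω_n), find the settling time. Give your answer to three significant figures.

t_s ≈ 3/(ζω_n) = 3/(0.399 × 0.907) = 8.29 s.

t_s ≈ 8.29 s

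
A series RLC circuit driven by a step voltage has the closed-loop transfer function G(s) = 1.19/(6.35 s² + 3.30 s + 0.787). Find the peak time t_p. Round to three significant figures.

Dividing through by 6.35: denominator becomes s² + 0.5197 s + 0.1239.
So ω_n = √0.1239 = 0.352 rad/s and ζ = 0.5197/(2·0.352) = 0.738.
ω_d = ω_n√(1−ζ²) = 0.238 rad/s. t_p = π/ω_d = 13.2 s.

t_p ≈ 13.2 s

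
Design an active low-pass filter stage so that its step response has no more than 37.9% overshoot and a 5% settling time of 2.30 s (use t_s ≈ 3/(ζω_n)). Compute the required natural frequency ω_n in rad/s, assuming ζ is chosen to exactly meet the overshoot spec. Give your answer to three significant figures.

Inverting the overshoot relation: ζ = |ln 0.379|/√(π² + ln²0.379) = 0.295.
From t_s ≈ 3/(ζω_n): ω_n = 3/(ζ·t_s) = 3/(0.295·2.30) = 4.42 rad/s.

ω_n ≈ 4.42 rad/s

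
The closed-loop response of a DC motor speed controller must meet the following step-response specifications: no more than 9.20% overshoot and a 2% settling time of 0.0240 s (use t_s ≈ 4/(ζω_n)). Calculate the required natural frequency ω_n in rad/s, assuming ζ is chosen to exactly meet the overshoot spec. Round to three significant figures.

ω_n ≈ 276 rad/s

From %OS = 100·exp(−πζ/√(1−ζ²)), invert to get ζ = −ln(OS)/√(π² + ln²(OS)) with OS = 0.0920.
−ln 0.0920 = 2.386, so ζ = 2.386/√(π² + 5.693) = 0.605.
Then ω_n = 4/(ζ t_s) = 4/(0.605 × 0.0240) = 276 rad/s.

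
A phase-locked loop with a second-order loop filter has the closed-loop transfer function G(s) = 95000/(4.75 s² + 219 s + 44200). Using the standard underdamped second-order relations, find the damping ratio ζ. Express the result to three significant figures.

ζ ≈ 0.239

Dividing through by 4.75: denominator becomes s² + 46.11 s + 9305.
So ω_n = √9305 = 96.5 rad/s and ζ = 46.11/(2·96.5) = 0.239.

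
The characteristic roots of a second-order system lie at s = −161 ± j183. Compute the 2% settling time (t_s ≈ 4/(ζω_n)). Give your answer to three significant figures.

t_s ≈ 0.0248 s

For poles at −σ ± jω_d, ζω_n = σ = 161, so t_s ≈ 4/σ = 0.0248 s.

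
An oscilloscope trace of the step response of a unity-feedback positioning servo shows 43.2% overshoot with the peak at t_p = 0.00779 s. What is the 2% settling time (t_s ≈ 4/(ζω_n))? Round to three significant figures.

ζ from %OS: ζ = |ln 0.432|/√(π²+ln²0.432) = 0.258.
From t_p = π/ω_d, ω_d = π/0.00779 = 403 rad/s, so ω_n = ω_d/√(1−ζ²) = 417 rad/s.
t_s ≈ 4/(ζω_n) = 4/(0.258·417) = 0.0371 s.

t_s ≈ 0.0371 s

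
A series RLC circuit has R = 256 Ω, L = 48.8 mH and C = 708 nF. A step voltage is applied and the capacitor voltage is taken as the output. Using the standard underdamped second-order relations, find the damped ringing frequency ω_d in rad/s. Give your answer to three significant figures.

For a series RLC circuit (capacitor voltage as output), ω_n = 1/√(LC) = 1/√(48.8 mH · 708 nF) = 5380 rad/s.
ζ = (R/2)·√(C/L) = (256/2)·√(708 nF/48.8 mH) = 0.488.
ω_d = 5380·√(1 − 0.488²) = 4700 rad/s.

ω_d ≈ 4700 rad/s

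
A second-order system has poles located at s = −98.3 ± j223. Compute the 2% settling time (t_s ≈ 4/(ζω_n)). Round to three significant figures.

t_s ≈ 0.0407 s

For poles at −σ ± jω_d, ζω_n = σ = 98.3, so t_s ≈ 4/σ = 0.0407 s.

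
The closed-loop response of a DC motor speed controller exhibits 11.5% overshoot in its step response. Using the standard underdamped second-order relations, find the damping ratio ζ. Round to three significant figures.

Inverting the overshoot relation: ζ = |ln 0.115|/√(π² + ln²0.115) = 0.567.

ζ ≈ 0.567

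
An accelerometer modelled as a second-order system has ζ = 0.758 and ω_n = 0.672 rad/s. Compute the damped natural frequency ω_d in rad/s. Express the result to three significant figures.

ω_d = ω_n√(1−ζ²) = 0.672·√0.425 = 0.438 rad/s.

ω_d ≈ 0.438 rad/s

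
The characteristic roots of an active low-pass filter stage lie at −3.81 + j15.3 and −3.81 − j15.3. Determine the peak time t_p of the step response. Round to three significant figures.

t_p ≈ 0.205 s

t_p = π/ω_d with ω_d = 15.3 (the imaginary part), so t_p = 0.205 s.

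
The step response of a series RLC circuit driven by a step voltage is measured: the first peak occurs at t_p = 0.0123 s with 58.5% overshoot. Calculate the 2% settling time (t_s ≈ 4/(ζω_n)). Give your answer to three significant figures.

t_s ≈ 0.0918 s

The overshoot fixes ζ = −ln(OS)/√(π²+ln²(OS)) = 0.168.
t_p = π/ω_d ⇒ ω_d = 255 rad/s; then ω_n = ω_d/√(1−ζ²) = 259 rad/s.
t_s ≈ 4/(ζω_n) = 4/(0.168·259) = 0.0918 s.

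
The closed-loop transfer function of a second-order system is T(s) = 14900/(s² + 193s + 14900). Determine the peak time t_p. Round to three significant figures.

t_p ≈ 0.0420 s

Matching coefficients with s² + 2ζω_n s + ω_n² gives ω_n² = 14900 ⇒ ω_n = 122 rad/s, and ζ = 193/(2ω_n) = 0.791.
ω_d = 122·√(1 − 0.791²) = 74.8 rad/s. Then t_p = π/ω_d = 0.0420 s.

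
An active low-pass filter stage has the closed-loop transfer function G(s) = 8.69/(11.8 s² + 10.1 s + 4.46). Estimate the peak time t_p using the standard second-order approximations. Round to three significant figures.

Dividing through by 11.8: denominator becomes s² + 0.8559 s + 0.3780.
So ω_n = √0.3780 = 0.615 rad/s and ζ = 0.8559/(2·0.615) = 0.696.
ω_d = 0.615·√(1 − 0.696²) = 0.441 rad/s. t_p = π/ω_d = 7.12 s.

t_p ≈ 7.12 s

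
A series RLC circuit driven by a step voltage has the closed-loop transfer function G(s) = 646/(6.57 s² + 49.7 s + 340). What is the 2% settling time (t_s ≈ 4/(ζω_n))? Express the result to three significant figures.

t_s ≈ 1.06 s

Dividing through by 6.57: denominator becomes s² + 7.565 s + 51.75.
So ω_n = √51.75 = 7.19 rad/s and ζ = 7.565/(2·7.19) = 0.526.
t_s ≈ 4/(ζω_n) = 1.06 s.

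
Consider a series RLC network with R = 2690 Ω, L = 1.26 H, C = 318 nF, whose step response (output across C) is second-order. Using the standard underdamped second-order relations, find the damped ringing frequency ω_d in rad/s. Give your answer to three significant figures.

For a series RLC circuit (capacitor voltage as output), ω_n = 1/√(LC) = 1/√(1.26 H · 318 nF) = 1580 rad/s.
ζ = (R/2)·√(C/L) = (2690/2)·√(318 nF/1.26 H) = 0.676.
The damped frequency ω_d = ω_n√(1−ζ²) = 1160 rad/s.

ω_d ≈ 1160 rad/s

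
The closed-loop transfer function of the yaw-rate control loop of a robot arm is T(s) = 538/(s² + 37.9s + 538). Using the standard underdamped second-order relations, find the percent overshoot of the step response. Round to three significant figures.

%OS ≈ 1.17%

ω_n = √538 = 23.2 rad/s; ζ = 37.9/(2·23.2) = 0.817.
Overshoot: exp(−π·0.817/√(1−0.817²)) = 0.0117, i.e. 1.17%.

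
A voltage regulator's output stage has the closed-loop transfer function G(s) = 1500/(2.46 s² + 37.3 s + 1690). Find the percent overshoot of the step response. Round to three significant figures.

%OS ≈ 38.7%

Dividing through by 2.46: denominator becomes s² + 15.16 s + 687.0.
So ω_n = √687.0 = 26.2 rad/s and ζ = 15.16/(2·26.2) = 0.289.
Overshoot: exp(−π·0.289/√(1−0.289²)) = 0.387, i.e. 38.7%.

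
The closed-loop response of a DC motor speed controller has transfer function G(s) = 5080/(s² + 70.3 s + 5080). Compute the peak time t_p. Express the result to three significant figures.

Comparing the denominator to s² + 2ζω_n s + ω_n²: ω_n = √5080 = 71.3 rad/s, and 2ζω_n = 70.3 so ζ = 70.3/(2·71.3) = 0.493.
ω_d = 71.3·√(1 − 0.493²) = 62.0 rad/s. Then t_p = π/ω_d = 0.0507 s.

t_p ≈ 0.0507 s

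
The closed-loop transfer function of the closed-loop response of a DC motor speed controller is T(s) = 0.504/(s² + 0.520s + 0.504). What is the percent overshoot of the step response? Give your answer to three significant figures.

ω_n = √0.504 = 0.710 rad/s; ζ = 0.520/(2·0.710) = 0.366.
Overshoot: exp(−π·0.366/√(1−0.366²)) = 0.290, i.e. 29.0%.

%OS ≈ 29.0%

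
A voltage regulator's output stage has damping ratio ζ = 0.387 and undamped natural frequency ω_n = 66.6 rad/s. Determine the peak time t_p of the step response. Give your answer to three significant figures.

The damped frequency is ω_d = ω_n√(1−ζ²) = 66.6·√(1−0.150) = 61.4 rad/s.
Peak time t_p = π/ω_d = π/61.4 = 0.0512 s.

t_p ≈ 0.0512 s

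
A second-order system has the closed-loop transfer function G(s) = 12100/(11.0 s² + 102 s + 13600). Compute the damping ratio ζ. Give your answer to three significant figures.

Dividing through by 11.0: denominator becomes s² + 9.273 s + 1236.
So ω_n = √1236 = 35.2 rad/s and ζ = 9.273/(2·35.2) = 0.132.

ζ ≈ 0.132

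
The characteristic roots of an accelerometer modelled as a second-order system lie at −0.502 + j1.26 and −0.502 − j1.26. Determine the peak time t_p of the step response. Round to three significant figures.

t_p ≈ 2.49 s

t_p = π/ω_d with ω_d = 1.26 (the imaginary part), so t_p = 2.49 s.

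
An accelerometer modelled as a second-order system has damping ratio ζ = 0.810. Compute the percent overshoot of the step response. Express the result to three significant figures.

%OS ≈ 1.30%

For an underdamped second-order system, %OS = 100·exp(−πζ/√(1−ζ²)).
πζ/√(1−ζ²) = π·0.810/√(1−0.656) = 4.339, so %OS = 100·e^(−4.339) = 1.30%.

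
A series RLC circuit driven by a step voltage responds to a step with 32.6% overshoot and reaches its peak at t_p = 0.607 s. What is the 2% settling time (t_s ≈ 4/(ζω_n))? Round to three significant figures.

From the overshoot, ζ = −ln(OS)/√(π²+ln²(OS)) = 0.336.
t_p = π/ω_d ⇒ ω_d = 5.18 rad/s; then ω_n = ω_d/√(1−ζ²) = 5.50 rad/s.
t_s ≈ 4/(ζω_n) = 4/(0.336·5.50) = 2.17 s.

t_s ≈ 2.17 s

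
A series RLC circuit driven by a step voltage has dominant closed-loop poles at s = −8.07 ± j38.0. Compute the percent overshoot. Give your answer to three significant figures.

%OS ≈ 51.3%

|pole| = ω_n = √(8.07² + 38.0²) = 38.8 rad/s; ζ = cos θ = σ/ω_n = 0.208.
%OS = 100 e^{−πζ/√(1−ζ²)} with ζ = 0.208 gives 51.3%.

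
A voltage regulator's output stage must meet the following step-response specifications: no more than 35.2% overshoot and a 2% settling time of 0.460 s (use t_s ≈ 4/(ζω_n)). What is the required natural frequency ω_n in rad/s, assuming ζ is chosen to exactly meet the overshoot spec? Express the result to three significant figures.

ω_n ≈ 27.6 rad/s

Inverting the overshoot relation: ζ = |ln 0.352|/√(π² + ln²0.352) = 0.315.
From t_s ≈ 4/(ζω_n): ω_n = 4/(ζ·t_s) = 4/(0.315·0.460) = 27.6 rad/s.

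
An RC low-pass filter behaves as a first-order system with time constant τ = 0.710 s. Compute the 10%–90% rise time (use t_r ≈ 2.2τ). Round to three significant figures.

t_r ≈ 2.2τ = 1.56 s.

t_r ≈ 1.56 s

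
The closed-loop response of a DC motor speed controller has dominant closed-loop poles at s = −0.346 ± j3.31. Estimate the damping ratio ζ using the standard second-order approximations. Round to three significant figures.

ζ ≈ 0.104

The poles are at −σ ± jω_d with σ = 0.346 and ω_d = 3.31, so ω_n = √(σ²+ω_d²) = 3.33 rad/s and ζ = σ/ω_n = 0.104.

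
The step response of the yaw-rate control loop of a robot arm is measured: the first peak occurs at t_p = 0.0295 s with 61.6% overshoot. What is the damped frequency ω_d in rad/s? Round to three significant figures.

ω_d ≈ 106 rad/s

t_p = π/ω_d, so ω_d = π/0.0295 = 106 rad/s.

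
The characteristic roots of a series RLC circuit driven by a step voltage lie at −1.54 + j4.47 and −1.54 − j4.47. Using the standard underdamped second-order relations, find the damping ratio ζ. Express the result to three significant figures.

ζ ≈ 0.326

With σ = 1.54, ω_d = 4.47: ω_n = √(σ²+ω_d²) = 4.73 rad/s, ζ = σ/ω_n = 0.326.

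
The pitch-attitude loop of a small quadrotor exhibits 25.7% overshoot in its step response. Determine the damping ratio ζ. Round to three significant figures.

Inverting the overshoot relation: ζ = |ln 0.257|/√(π² + ln²0.257) = 0.397.

ζ ≈ 0.397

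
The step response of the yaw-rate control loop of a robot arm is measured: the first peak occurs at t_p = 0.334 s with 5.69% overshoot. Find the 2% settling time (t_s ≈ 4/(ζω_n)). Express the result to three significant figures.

ζ from %OS: ζ = |ln 0.0569|/√(π²+ln²0.0569) = 0.674.
From t_p = π/ω_d, ω_d = π/0.334 = 9.41 rad/s, so ω_n = ω_d/√(1−ζ²) = 12.7 rad/s.
t_s ≈ 4/(ζω_n) = 4/(0.674·12.7) = 0.466 s.

t_s ≈ 0.466 s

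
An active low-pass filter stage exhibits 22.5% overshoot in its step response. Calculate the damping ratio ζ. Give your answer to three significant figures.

ζ ≈ 0.429

Inverting the overshoot relation: ζ = |ln 0.225|/√(π² + ln²0.225) = 0.429.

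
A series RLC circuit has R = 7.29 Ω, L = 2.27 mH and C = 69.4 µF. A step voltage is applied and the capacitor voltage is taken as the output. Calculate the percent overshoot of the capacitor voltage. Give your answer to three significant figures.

For a series RLC circuit (capacitor voltage as output), ω_n = 1/√(LC) = 1/√(2.27 mH · 69.4 µF) = 2520 rad/s.
ζ = (R/2)·√(C/L) = (7.29/2)·√(69.4 µF/2.27 mH) = 0.637.
Overshoot: exp(−π·0.637/√(1−0.637²)) = 0.0744, i.e. 7.44%.

%OS ≈ 7.44%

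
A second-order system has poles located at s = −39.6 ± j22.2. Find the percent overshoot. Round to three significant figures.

%OS ≈ 0.368%

|pole| = ω_n = √(39.6² + 22.2²) = 45.4 rad/s; ζ = cos θ = σ/ω_n = 0.872.
%OS = 100 e^{−πζ/√(1−ζ²)} with ζ = 0.872 gives 0.368%.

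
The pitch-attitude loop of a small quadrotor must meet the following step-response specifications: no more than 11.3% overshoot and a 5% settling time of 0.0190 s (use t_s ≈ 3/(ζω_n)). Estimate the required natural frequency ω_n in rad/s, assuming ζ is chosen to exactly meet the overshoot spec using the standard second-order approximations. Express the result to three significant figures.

ω_n ≈ 277 rad/s

Inverting the overshoot relation: ζ = |ln 0.113|/√(π² + ln²0.113) = 0.570.
From t_s ≈ 3/(ζω_n): ω_n = 3/(ζ·t_s) = 3/(0.570·0.0190) = 277 rad/s.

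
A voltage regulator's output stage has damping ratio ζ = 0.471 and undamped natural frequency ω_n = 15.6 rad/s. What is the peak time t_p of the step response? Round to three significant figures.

The damped frequency is ω_d = ω_n√(1−ζ²) = 15.6·√(1−0.222) = 13.8 rad/s.
Peak time t_p = π/ω_d = π/13.8 = 0.228 s.

t_p ≈ 0.228 s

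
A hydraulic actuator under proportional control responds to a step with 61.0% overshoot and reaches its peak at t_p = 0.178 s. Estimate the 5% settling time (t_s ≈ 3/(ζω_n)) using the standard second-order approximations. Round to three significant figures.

From the overshoot, ζ = −ln(OS)/√(π²+ln²(OS)) = 0.155.
From t_p = π/ω_d, ω_d = π/0.178 = 17.6 rad/s, so ω_n = ω_d/√(1−ζ²) = 17.9 rad/s.
t_s ≈ 3/(ζω_n) = 3/(0.155·17.9) = 1.08 s.

t_s ≈ 1.08 s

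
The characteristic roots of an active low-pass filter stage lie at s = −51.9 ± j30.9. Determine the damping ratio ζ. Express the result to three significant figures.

With σ = 51.9, ω_d = 30.9: ω_n = √(σ²+ω_d²) = 60.4 rad/s, ζ = σ/ω_n = 0.859.

ζ ≈ 0.859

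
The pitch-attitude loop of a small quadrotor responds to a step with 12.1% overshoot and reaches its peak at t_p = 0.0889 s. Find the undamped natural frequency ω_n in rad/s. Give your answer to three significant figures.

The overshoot fixes ζ = −ln(OS)/√(π²+ln²(OS)) = 0.558.
t_p = π/ω_d ⇒ ω_d = 35.3 rad/s; then ω_n = ω_d/√(1−ζ²) = 42.6 rad/s.

ω_n ≈ 42.6 rad/s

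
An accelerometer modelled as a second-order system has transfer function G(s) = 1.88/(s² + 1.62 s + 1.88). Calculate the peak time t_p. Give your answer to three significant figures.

ω_n = √1.88 = 1.37 rad/s; ζ = 1.62/(2·1.37) = 0.591.
ω_d = ω_n√(1−ζ²) = 1.11 rad/s. Then t_p = π/ω_d = 2.84 s.

t_p ≈ 2.84 s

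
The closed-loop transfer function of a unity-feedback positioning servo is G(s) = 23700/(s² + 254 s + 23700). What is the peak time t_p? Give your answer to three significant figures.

Matching coefficients with s² + 2ζω_n s + ω_n² gives ω_n² = 23700 ⇒ ω_n = 154 rad/s, and ζ = 254/(2ω_n) = 0.825.
The damped frequency ω_d = ω_n√(1−ζ²) = 87.0 rad/s. Then t_p = π/ω_d = 0.0361 s.

t_p ≈ 0.0361 s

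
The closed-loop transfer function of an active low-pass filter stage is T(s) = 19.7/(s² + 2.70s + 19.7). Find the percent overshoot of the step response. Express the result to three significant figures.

%OS ≈ 36.7%

ω_n = √19.7 = 4.44 rad/s; ζ = 2.70/(2·4.44) = 0.304.
%OS = 100 e^{−πζ/√(1−ζ²)} with ζ = 0.304 gives 36.7%.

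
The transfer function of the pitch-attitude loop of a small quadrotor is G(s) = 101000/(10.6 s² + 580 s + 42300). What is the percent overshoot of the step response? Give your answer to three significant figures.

Dividing through by 10.6: denominator becomes s² + 54.72 s + 3991.
So ω_n = √3991 = 63.2 rad/s and ζ = 54.72/(2·63.2) = 0.433.
%OS = 100 e^{−πζ/√(1−ζ²)} with ζ = 0.433 gives 22.1%.

%OS ≈ 22.1%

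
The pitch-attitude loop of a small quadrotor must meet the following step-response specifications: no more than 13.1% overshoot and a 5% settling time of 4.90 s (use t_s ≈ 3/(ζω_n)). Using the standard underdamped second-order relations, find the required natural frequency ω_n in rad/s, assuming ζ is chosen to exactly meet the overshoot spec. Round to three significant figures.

ω_n ≈ 1.13 rad/s

From %OS = 100·exp(−πζ/√(1−ζ²)), invert to get ζ = −ln(OS)/√(π² + ln²(OS)) with OS = 0.131.
−ln 0.131 = 2.033, so ζ = 2.033/√(π² + 4.131) = 0.543.
Then ω_n = 3/(ζ t_s) = 3/(0.543 × 4.90) = 1.13 rad/s.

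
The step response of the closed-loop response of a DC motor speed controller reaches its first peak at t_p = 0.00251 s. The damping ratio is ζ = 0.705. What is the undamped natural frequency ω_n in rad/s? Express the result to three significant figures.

Peak time t_p = π/ω_d, so ω_d = π/t_p = π/0.00251 = 1250 rad/s.
ω_n = ω_d/√(1−ζ²) = 1250/√0.503 = 1760 rad/s.

ω_n ≈ 1760 rad/s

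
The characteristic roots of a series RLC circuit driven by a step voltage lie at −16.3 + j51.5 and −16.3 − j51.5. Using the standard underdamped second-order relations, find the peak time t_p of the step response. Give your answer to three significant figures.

t_p ≈ 0.0610 s

t_p = π/ω_d with ω_d = 51.5 (the imaginary part), so t_p = 0.0610 s.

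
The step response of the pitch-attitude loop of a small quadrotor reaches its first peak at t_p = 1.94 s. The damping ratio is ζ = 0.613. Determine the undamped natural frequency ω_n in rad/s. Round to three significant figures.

ω_n ≈ 2.05 rad/s

Peak time t_p = π/ω_d, so ω_d = π/t_p = π/1.94 = 1.62 rad/s.
ω_n = ω_d/√(1−ζ²) = 1.62/√0.624 = 2.05 rad/s.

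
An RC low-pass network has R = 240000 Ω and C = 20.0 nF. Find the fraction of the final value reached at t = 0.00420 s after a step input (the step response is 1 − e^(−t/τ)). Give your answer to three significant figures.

y/y_∞ ≈ 0.583

τ = RC = 240000 × 20.0 nF = 0.00480 s.
y(t)/y_∞ = 1 − e^(−t/τ) = 1 − e^(−0.00420/0.00480) = 1 − e^(−0.875) = 0.583.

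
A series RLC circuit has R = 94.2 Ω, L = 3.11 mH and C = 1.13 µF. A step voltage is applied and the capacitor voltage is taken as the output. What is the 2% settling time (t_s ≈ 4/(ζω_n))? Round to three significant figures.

For a series RLC circuit (capacitor voltage as output), ω_n = 1/√(LC) = 1/√(3.11 mH · 1.13 µF) = 16900 rad/s.
ζ = (R/2)·√(C/L) = (94.2/2)·√(1.13 µF/3.11 mH) = 0.898.
t_s ≈ 4/(ζω_n) = 0.000264 s.

t_s ≈ 0.000264 s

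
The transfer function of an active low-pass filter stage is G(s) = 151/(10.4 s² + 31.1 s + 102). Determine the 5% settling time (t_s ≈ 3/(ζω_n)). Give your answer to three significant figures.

t_s ≈ 2.01 s

Dividing through by 10.4: denominator becomes s² + 2.990 s + 9.808.
So ω_n = √9.808 = 3.13 rad/s and ζ = 2.990/(2·3.13) = 0.477.
t_s ≈ 3/(ζω_n) = 2.01 s.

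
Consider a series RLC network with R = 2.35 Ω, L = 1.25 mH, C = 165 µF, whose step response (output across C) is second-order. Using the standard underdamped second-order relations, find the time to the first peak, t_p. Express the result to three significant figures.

t_p ≈ 0.00158 s

For a series RLC circuit (capacitor voltage as output), ω_n = 1/√(LC) = 1/√(1.25 mH · 165 µF) = 2200 rad/s.
ζ = (R/2)·√(C/L) = (2.35/2)·√(165 µF/1.25 mH) = 0.427.
The damped frequency ω_d = ω_n√(1−ζ²) = 1990 rad/s. t_p = π/ω_d = 0.00158 s.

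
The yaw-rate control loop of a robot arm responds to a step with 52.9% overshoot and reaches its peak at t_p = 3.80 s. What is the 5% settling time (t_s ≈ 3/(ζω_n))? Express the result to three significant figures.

t_s ≈ 17.9 s

The overshoot fixes ζ = −ln(OS)/√(π²+ln²(OS)) = 0.199.
From t_p = π/ω_d, ω_d = π/3.80 = 0.827 rad/s, so ω_n = ω_d/√(1−ζ²) = 0.844 rad/s.
t_s ≈ 3/(ζω_n) = 3/(0.199·0.844) = 17.9 s.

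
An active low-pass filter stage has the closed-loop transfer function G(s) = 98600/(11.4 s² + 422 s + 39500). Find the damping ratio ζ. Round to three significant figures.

ζ ≈ 0.314

Dividing through by 11.4: denominator becomes s² + 37.02 s + 3465.
So ω_n = √3465 = 58.9 rad/s and ζ = 37.02/(2·58.9) = 0.314.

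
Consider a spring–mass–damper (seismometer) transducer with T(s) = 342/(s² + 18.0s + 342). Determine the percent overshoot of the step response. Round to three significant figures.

ω_n = √342 = 18.5 rad/s; ζ = 18.0/(2·18.5) = 0.487.
Overshoot: exp(−π·0.487/√(1−0.487²)) = 0.174, i.e. 17.4%.

%OS ≈ 17.4%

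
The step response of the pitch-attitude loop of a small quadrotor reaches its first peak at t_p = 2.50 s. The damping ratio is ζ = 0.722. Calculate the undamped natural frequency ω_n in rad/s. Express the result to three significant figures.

Peak time t_p = π/ω_d, so ω_d = π/t_p = π/2.50 = 1.26 rad/s.
ω_n = ω_d/√(1−ζ²) = 1.26/√0.479 = 1.82 rad/s.

ω_n ≈ 1.82 rad/s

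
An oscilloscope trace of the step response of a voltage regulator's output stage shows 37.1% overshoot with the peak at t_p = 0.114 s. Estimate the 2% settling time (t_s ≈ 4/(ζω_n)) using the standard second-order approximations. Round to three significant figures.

t_s ≈ 0.460 s

ζ from %OS: ζ = |ln 0.371|/√(π²+ln²0.371) = 0.301.
From t_p = π/ω_d, ω_d = π/0.114 = 27.6 rad/s, so ω_n = ω_d/√(1−ζ²) = 28.9 rad/s.
t_s ≈ 4/(ζω_n) = 4/(0.301·28.9) = 0.460 s.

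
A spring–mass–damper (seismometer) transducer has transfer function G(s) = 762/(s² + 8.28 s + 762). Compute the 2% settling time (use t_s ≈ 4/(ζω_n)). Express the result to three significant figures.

t_s ≈ 0.966 s

Comparing the denominator to s² + 2ζω_n s + ω_n²: ω_n = √762 = 27.6 rad/s, and 2ζω_n = 8.28 so ζ = 8.28/(2·27.6) = 0.150.
t_s ≈ 4/(ζω_n) = 4/(0.150·27.6) = 0.966 s.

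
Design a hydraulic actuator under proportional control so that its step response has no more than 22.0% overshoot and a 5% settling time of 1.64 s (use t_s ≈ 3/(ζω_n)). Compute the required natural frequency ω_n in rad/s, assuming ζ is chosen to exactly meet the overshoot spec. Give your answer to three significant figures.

ω_n ≈ 4.21 rad/s

From %OS = 100·exp(−πζ/√(1−ζ²)), invert to get ζ = −ln(OS)/√(π² + ln²(OS)) with OS = 0.220.
−ln 0.220 = 1.514, so ζ = 1.514/√(π² + 2.293) = 0.434.
Then ω_n = 3/(ζ t_s) = 3/(0.434 × 1.64) = 4.21 rad/s.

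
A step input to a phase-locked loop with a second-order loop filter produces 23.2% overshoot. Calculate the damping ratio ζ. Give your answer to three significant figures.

ζ ≈ 0.422

From %OS = 100·exp(−πζ/√(1−ζ²)), invert to get ζ = −ln(OS)/√(π² + ln²(OS)) with OS = 0.232.
−ln 0.232 = 1.461, so ζ = 1.461/√(π² + 2.135) = 0.422.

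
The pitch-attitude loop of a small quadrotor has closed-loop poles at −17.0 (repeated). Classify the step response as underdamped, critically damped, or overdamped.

Since there is a repeated negative-real pole, the response is critically damped.

critically damped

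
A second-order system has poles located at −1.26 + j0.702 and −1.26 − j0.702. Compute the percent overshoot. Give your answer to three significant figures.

%OS ≈ 0.356%

With σ = 1.26, ω_d = 0.702: ω_n = √(σ²+ω_d²) = 1.44 rad/s, ζ = σ/ω_n = 0.874.
Overshoot: exp(−π·0.874/√(1−0.874²)) = 0.00356, i.e. 0.356%.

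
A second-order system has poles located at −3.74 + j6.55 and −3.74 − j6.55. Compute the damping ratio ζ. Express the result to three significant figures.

The poles are at −σ ± jω_d with σ = 3.74 and ω_d = 6.55, so ω_n = √(σ²+ω_d²) = 7.54 rad/s and ζ = σ/ω_n = 0.496.

ζ ≈ 0.496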